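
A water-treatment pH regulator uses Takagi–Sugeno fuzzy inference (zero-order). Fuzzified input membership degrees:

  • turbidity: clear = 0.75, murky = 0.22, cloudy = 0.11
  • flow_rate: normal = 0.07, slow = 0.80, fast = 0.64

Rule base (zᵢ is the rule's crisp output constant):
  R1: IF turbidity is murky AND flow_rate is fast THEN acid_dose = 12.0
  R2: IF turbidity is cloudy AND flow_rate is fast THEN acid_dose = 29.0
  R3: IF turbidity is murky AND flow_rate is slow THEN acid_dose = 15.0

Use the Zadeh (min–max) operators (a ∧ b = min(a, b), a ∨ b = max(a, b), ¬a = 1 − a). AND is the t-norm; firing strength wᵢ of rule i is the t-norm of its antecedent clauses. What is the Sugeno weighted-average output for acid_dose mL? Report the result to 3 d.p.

R1 (z=12.0): murky=0.22, fast=0.64; AND[min(a, b)] → w = 0.22
R2 (z=29.0): cloudy=0.11, fast=0.64; AND[min(a, b)] → w = 0.11
R3 (z=15.0): murky=0.22, slow=0.80; AND[min(a, b)] → w = 0.22
Weighted average = (0.22·12.0 + 0.11·29.0 + 0.22·15.0) / (0.22 + 0.11 + 0.22)
  = 9.1300 / 0.5500 = 16.600

16.600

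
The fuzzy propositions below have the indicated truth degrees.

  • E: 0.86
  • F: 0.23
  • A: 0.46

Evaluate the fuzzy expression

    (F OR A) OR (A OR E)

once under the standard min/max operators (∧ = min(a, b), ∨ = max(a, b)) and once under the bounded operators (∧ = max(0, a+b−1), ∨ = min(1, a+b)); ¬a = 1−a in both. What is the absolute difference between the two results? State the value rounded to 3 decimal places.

Under standard min/max:
  F OR A = max(a, b) on (0.23, 0.46) = 0.46
  A OR E = max(a, b) on (0.46, 0.86) = 0.86
  (F OR A) OR (A OR E) = max(a, b) on (0.46, 0.86) = 0.86
  → value = 0.8600
Under bounded:
  F OR A = min(1, a+b) on (0.23, 0.46) = 0.69
  A OR E = min(1, a+b) on (0.46, 0.86) = 1.00
  (F OR A) OR (A OR E) = min(1, a+b) on (0.69, 1.00) = 1.00
  → value = 1.0000
|0.8600 − 1.0000| = 0.140

0.140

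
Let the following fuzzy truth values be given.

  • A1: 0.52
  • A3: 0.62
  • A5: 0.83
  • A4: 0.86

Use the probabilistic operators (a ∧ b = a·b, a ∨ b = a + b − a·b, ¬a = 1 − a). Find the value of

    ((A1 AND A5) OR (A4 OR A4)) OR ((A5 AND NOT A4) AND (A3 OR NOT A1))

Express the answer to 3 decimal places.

A1 AND A5 = a·b on (0.5200, 0.8300) = 0.4316
A4 OR A4 = a + b − a·b on (0.8600, 0.8600) = 0.9804
(A1 AND A5) OR (A4 OR A4) = a + b − a·b on (0.4316, 0.9804) = 0.9889
NOT A4 = 1 − 0.8600 = 0.1400
A5 AND NOT A4 = a·b on (0.8300, 0.1400) = 0.1162
NOT A1 = 1 − 0.5200 = 0.4800
A3 OR NOT A1 = a + b − a·b on (0.6200, 0.4800) = 0.8024
(A5 AND NOT A4) AND (A3 OR NOT A1) = a·b on (0.1162, 0.8024) = 0.0932
((A1 AND A5) OR (A4 OR A4)) OR ((A5 AND NOT A4) AND (A3 OR NOT A1)) = a + b − a·b on (0.9889, 0.0932) = 0.9899

0.990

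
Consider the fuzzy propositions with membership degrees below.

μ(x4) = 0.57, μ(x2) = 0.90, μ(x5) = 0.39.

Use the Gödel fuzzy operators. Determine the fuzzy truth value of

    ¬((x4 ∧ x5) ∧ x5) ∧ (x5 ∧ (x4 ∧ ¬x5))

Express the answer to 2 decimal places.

0.39

x4 ∧ x5 = min(a, b) on (0.57, 0.39) = 0.39
(x4 ∧ x5) ∧ x5 = min(a, b) on (0.39, 0.39) = 0.39
¬((x4 ∧ x5) ∧ x5) = 1 − 0.39 = 0.61
¬x5 = 1 − 0.39 = 0.61
x4 ∧ ¬x5 = min(a, b) on (0.57, 0.61) = 0.57
x5 ∧ (x4 ∧ ¬x5) = min(a, b) on (0.39, 0.57) = 0.39
¬((x4 ∧ x5) ∧ x5) ∧ (x5 ∧ (x4 ∧ ¬x5)) = min(a, b) on (0.61, 0.39) = 0.39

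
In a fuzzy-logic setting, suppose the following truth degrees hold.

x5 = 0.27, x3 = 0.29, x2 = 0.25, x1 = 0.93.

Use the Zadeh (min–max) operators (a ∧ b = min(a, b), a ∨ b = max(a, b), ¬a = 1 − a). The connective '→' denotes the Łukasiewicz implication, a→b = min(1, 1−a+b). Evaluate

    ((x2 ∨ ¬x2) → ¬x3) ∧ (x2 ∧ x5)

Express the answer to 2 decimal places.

¬x2 = 1 − 0.25 = 0.75
x2 ∨ ¬x2 = max(a, b) on (0.25, 0.75) = 0.75
¬x3 = 1 − 0.29 = 0.71
(x2 ∨ ¬x2) → ¬x3  [Łukasiewicz: min(1, 1−a+b)] with a=0.75, b=0.71 → 0.96
x2 ∧ x5 = min(a, b) on (0.25, 0.27) = 0.25
((x2 ∨ ¬x2) → ¬x3) ∧ (x2 ∧ x5) = min(a, b) on (0.96, 0.25) = 0.25

0.25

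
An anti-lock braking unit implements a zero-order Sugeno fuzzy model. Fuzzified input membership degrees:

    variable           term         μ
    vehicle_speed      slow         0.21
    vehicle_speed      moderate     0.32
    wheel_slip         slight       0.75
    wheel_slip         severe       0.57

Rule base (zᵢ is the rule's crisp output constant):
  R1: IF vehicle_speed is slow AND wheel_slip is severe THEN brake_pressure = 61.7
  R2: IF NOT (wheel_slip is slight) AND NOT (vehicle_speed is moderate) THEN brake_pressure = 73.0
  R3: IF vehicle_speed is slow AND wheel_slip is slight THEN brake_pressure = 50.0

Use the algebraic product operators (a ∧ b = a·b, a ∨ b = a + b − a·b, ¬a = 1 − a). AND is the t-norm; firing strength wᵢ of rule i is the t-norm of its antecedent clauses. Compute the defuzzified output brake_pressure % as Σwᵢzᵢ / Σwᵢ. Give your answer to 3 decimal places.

61.875

R1 (z=61.7): slow=0.21, severe=0.57; AND[a·b] → w = 0.1197
R2 (z=73.0): ¬slight=1−0.75=0.25, ¬moderate=1−0.32=0.68; AND[a·b] → w = 0.1700
R3 (z=50.0): slow=0.21, slight=0.75; AND[a·b] → w = 0.1575
Weighted average = (0.1197·61.7 + 0.1700·73.0 + 0.1575·50.0) / (0.1197 + 0.1700 + 0.1575)
  = 27.6705 / 0.4472 = 61.875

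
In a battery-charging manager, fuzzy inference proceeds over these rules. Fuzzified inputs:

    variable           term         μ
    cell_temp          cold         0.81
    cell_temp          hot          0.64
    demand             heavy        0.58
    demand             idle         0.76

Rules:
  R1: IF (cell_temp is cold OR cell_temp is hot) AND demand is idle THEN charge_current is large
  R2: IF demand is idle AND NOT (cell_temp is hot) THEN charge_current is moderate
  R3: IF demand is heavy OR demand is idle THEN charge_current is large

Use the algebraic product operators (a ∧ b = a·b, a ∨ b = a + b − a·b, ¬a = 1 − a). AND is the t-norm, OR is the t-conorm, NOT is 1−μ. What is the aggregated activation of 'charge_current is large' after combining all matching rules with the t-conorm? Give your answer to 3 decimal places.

R1: (cold=0.81 OR hot=0.64) = 0.9316; AND[a·b] with idle=0.76 → w = 0.7080
R2: idle=0.76, ¬hot=1−0.64=0.36; AND[a·b] → w = 0.2736
R3: heavy=0.58, idle=0.76; OR[a + b − a·b] → w = 0.8992
Rules with consequent 'large': {R1, R3} → strengths 0.7080, 0.8992
Aggregate via t-conorm [a + b − a·b]: 0.9706

0.971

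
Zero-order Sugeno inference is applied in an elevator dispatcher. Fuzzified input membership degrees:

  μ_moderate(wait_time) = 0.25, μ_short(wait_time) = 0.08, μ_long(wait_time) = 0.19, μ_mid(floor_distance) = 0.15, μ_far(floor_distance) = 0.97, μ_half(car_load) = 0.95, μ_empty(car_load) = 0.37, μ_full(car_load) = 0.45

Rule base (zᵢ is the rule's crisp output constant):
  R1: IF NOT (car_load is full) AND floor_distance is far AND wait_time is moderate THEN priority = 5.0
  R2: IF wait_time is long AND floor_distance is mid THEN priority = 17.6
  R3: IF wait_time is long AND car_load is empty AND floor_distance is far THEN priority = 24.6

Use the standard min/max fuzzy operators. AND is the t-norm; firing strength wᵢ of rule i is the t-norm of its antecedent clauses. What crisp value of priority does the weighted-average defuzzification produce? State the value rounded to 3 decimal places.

R1 (z=5.0): ¬full=1−0.45=0.55, far=0.97, moderate=0.25; AND[min(a, b)] → w = 0.25
R2 (z=17.6): long=0.19, mid=0.15; AND[min(a, b)] → w = 0.15
R3 (z=24.6): long=0.19, empty=0.37, far=0.97; AND[min(a, b)] → w = 0.19
Weighted average = (0.25·5.0 + 0.15·17.6 + 0.19·24.6) / (0.25 + 0.15 + 0.19)
  = 8.5640 / 0.5900 = 14.515

14.515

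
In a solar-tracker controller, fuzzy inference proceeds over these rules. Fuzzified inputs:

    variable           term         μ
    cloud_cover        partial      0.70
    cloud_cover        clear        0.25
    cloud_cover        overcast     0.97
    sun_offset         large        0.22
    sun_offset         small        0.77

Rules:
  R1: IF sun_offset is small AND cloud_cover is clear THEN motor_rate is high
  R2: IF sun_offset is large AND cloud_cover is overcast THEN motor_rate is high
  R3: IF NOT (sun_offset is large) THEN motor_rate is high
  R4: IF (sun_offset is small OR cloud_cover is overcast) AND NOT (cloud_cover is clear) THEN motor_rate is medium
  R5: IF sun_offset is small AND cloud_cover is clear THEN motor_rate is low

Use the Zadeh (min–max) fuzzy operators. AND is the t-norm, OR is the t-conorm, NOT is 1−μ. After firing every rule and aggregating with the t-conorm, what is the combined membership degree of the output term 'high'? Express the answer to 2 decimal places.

0.78

R1: small=0.77, clear=0.25; AND[min(a, b)] → w = 0.25
R2: large=0.22, overcast=0.97; AND[min(a, b)] → w = 0.22
R3: ¬large=1−0.22=0.78 → w = 0.78
R4: (small=0.77 OR overcast=0.97) = 0.97; AND[min(a, b)] with ¬clear=1−0.25=0.75 → w = 0.75
R5: small=0.77, clear=0.25; AND[min(a, b)] → w = 0.25
Rules with consequent 'high': {R1, R2, R3} → strengths 0.25, 0.22, 0.78
Aggregate via t-conorm [max(a, b)]: 0.78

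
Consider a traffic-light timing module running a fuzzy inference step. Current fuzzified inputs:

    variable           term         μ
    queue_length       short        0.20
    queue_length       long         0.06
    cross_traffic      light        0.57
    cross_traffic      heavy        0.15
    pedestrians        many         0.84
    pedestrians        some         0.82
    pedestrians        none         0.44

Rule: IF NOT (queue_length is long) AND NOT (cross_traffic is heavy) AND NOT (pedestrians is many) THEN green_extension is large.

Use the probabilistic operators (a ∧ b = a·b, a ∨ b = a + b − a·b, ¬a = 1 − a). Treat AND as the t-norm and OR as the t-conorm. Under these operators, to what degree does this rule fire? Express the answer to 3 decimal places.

firing strength: ¬long=1−0.06=0.94, ¬heavy=1−0.15=0.85, ¬many=1−0.84=0.16; AND[a·b] → w = 0.1278

0.128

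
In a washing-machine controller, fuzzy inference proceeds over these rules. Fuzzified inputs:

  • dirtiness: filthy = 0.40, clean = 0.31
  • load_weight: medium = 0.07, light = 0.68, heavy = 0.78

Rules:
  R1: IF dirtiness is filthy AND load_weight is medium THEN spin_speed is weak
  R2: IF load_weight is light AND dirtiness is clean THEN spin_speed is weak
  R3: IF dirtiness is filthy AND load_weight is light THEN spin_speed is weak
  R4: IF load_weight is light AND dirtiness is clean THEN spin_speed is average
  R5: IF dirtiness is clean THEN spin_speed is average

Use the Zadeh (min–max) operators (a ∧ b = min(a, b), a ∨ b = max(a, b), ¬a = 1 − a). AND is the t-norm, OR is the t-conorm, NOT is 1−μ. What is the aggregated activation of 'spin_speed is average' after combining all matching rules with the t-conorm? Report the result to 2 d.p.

0.31

R1: filthy=0.40, medium=0.07; AND[min(a, b)] → w = 0.07
R2: light=0.68, clean=0.31; AND[min(a, b)] → w = 0.31
R3: filthy=0.40, light=0.68; AND[min(a, b)] → w = 0.40
R4: light=0.68, clean=0.31; AND[min(a, b)] → w = 0.31
R5: clean=0.31 → w = 0.31
Rules with consequent 'average': {R4, R5} → strengths 0.31, 0.31
Aggregate via t-conorm [max(a, b)]: 0.31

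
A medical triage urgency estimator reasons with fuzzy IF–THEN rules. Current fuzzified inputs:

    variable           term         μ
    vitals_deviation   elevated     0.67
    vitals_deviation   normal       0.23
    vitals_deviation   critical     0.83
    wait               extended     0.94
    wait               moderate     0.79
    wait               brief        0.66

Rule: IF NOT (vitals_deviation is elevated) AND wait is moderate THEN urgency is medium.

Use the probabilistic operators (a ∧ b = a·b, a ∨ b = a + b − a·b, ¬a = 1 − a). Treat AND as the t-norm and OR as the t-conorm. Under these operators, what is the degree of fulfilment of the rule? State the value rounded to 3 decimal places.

0.261

firing strength: ¬elevated=1−0.67=0.33, moderate=0.79; AND[a·b] → w = 0.2607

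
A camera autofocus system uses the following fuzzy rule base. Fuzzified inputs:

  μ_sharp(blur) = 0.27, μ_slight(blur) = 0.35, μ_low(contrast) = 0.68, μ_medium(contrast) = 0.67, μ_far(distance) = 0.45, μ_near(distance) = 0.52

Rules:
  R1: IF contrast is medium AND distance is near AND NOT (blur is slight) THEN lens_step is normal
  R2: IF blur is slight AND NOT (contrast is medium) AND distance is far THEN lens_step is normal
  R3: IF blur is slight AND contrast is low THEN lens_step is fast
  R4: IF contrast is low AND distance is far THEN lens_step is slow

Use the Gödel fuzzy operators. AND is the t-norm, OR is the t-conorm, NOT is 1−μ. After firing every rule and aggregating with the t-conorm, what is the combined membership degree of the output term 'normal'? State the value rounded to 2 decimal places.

R1: medium=0.67, near=0.52, ¬slight=1−0.35=0.65; AND[min(a, b)] → w = 0.52
R2: slight=0.35, ¬medium=1−0.67=0.33, far=0.45; AND[min(a, b)] → w = 0.33
R3: slight=0.35, low=0.68; AND[min(a, b)] → w = 0.35
R4: low=0.68, far=0.45; AND[min(a, b)] → w = 0.45
Rules with consequent 'normal': {R1, R2} → strengths 0.52, 0.33
Aggregate via t-conorm [max(a, b)]: 0.52

0.52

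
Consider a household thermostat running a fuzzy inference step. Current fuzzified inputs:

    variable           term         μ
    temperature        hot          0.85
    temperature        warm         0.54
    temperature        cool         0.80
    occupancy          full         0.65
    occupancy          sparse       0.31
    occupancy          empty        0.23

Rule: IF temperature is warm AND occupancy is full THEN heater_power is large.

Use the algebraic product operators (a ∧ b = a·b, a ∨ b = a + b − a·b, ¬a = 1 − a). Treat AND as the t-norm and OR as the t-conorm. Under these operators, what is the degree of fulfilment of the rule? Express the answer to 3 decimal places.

firing strength: warm=0.54, full=0.65; AND[a·b] → w = 0.3510

0.351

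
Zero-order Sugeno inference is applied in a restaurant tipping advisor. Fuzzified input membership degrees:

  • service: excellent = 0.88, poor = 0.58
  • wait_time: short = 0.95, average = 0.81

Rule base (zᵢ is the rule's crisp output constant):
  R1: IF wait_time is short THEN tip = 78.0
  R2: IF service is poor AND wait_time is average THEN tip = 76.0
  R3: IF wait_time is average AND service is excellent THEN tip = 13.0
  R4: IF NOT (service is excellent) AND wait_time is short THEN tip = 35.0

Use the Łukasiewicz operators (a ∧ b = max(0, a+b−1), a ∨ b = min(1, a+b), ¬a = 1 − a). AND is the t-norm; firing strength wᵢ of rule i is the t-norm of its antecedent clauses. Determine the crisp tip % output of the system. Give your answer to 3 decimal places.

54.838

R1 (z=78.0): short=0.95 → w = 0.95
R2 (z=76.0): poor=0.58, average=0.81; AND[max(0, a+b−1)] → w = 0.39
R3 (z=13.0): average=0.81, excellent=0.88; AND[max(0, a+b−1)] → w = 0.69
R4 (z=35.0): ¬excellent=1−0.88=0.12, short=0.95; AND[max(0, a+b−1)] → w = 0.07
Weighted average = (0.95·78.0 + 0.39·76.0 + 0.69·13.0 + 0.07·35.0) / (0.95 + 0.39 + 0.69 + 0.07)
  = 115.1600 / 2.1000 = 54.838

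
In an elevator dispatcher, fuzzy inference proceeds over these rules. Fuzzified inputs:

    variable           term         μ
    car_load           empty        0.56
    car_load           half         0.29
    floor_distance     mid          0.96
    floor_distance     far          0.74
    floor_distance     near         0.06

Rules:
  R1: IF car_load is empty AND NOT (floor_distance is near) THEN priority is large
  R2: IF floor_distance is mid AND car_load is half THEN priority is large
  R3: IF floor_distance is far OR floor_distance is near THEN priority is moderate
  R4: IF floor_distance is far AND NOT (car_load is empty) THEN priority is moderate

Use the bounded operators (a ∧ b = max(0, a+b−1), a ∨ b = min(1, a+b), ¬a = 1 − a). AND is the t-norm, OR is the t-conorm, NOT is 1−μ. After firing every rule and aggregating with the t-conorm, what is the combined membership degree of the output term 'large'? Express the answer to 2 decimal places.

R1: empty=0.56, ¬near=1−0.06=0.94; AND[max(0, a+b−1)] → w = 0.50
R2: mid=0.96, half=0.29; AND[max(0, a+b−1)] → w = 0.25
R3: far=0.74, near=0.06; OR[min(1, a+b)] → w = 0.80
R4: far=0.74, ¬empty=1−0.56=0.44; AND[max(0, a+b−1)] → w = 0.18
Rules with consequent 'large': {R1, R2} → strengths 0.50, 0.25
Aggregate via t-conorm [min(1, a+b)]: 0.75

0.75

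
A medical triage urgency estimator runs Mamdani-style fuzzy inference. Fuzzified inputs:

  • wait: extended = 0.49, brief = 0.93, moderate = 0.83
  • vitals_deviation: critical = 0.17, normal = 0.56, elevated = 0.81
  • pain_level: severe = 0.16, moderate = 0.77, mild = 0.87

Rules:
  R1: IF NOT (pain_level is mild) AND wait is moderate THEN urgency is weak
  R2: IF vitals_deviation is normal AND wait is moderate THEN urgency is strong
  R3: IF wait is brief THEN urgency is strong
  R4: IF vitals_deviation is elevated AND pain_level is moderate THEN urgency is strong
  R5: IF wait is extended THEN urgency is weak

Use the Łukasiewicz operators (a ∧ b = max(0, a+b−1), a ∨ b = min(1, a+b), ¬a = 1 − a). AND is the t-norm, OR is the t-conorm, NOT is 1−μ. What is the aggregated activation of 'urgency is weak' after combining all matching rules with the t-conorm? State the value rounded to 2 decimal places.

0.49

R1: ¬mild=1−0.87=0.13, moderate=0.83; AND[max(0, a+b−1)] → w = 0.00
R2: normal=0.56, moderate=0.83; AND[max(0, a+b−1)] → w = 0.39
R3: brief=0.93 → w = 0.93
R4: elevated=0.81, moderate=0.77; AND[max(0, a+b−1)] → w = 0.58
R5: extended=0.49 → w = 0.49
Rules with consequent 'weak': {R1, R5} → strengths 0.00, 0.49
Aggregate via t-conorm [min(1, a+b)]: 0.49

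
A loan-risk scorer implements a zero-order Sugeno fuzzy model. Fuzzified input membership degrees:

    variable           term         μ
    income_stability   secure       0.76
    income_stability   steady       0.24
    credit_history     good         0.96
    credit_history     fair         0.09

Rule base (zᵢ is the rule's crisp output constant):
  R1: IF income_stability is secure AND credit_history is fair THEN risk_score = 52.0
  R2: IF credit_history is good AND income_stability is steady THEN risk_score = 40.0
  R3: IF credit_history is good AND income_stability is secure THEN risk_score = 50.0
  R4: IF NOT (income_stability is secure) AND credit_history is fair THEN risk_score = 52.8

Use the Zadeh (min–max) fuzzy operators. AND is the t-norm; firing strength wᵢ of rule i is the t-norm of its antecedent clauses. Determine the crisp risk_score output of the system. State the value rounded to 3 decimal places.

R1 (z=52.0): secure=0.76, fair=0.09; AND[min(a, b)] → w = 0.09
R2 (z=40.0): good=0.96, steady=0.24; AND[min(a, b)] → w = 0.24
R3 (z=50.0): good=0.96, secure=0.76; AND[min(a, b)] → w = 0.76
R4 (z=52.8): ¬secure=1−0.76=0.24, fair=0.09; AND[min(a, b)] → w = 0.09
Weighted average = (0.09·52.0 + 0.24·40.0 + 0.76·50.0 + 0.09·52.8) / (0.09 + 0.24 + 0.76 + 0.09)
  = 57.0320 / 1.1800 = 48.332

48.332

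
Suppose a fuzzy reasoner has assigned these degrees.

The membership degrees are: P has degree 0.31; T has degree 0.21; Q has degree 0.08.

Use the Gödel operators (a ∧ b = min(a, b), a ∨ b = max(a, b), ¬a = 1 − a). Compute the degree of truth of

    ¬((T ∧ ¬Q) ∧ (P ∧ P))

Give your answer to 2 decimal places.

0.79

¬Q = 1 − 0.08 = 0.92
T ∧ ¬Q = min(a, b) on (0.21, 0.92) = 0.21
P ∧ P = min(a, b) on (0.31, 0.31) = 0.31
(T ∧ ¬Q) ∧ (P ∧ P) = min(a, b) on (0.21, 0.31) = 0.21
¬((T ∧ ¬Q) ∧ (P ∧ P)) = 1 − 0.21 = 0.79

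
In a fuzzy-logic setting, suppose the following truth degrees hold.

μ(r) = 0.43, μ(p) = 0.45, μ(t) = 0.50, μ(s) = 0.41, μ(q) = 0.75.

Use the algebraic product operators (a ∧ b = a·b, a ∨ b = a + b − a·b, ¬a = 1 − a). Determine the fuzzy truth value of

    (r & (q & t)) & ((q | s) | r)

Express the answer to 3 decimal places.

q & t = a·b on (0.7500, 0.5000) = 0.3750
r & (q & t) = a·b on (0.4300, 0.3750) = 0.1613
q | s = a + b − a·b on (0.7500, 0.4100) = 0.8525
(q | s) | r = a + b − a·b on (0.8525, 0.4300) = 0.9159
(r & (q & t)) & ((q | s) | r) = a·b on (0.1613, 0.9159) = 0.1477

0.148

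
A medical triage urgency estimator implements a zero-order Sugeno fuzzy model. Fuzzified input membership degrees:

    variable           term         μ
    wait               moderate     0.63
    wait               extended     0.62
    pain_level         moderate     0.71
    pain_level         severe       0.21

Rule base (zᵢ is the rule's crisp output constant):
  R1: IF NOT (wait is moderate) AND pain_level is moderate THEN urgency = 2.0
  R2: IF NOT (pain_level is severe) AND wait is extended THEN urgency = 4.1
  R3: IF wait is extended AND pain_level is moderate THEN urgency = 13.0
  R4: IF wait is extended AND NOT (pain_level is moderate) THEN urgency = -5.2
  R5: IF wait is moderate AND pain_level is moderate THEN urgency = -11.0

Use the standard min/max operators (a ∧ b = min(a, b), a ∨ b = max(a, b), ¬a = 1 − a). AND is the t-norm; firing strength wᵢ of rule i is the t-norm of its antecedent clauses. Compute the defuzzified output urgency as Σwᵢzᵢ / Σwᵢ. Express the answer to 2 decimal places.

1.15

R1 (z=2.0): ¬moderate=1−0.63=0.37, moderate=0.71; AND[min(a, b)] → w = 0.37
R2 (z=4.1): ¬severe=1−0.21=0.79, extended=0.62; AND[min(a, b)] → w = 0.62
R3 (z=13.0): extended=0.62, moderate=0.71; AND[min(a, b)] → w = 0.62
R4 (z=-5.2): extended=0.62, ¬moderate=1−0.71=0.29; AND[min(a, b)] → w = 0.29
R5 (z=-11.0): moderate=0.63, moderate=0.71; AND[min(a, b)] → w = 0.63
Weighted average = (0.37·2.0 + 0.62·4.1 + 0.62·13.0 + 0.29·-5.2 + 0.63·-11.0) / (0.37 + 0.62 + 0.62 + 0.29 + 0.63)
  = 2.9040 / 2.5300 = 1.15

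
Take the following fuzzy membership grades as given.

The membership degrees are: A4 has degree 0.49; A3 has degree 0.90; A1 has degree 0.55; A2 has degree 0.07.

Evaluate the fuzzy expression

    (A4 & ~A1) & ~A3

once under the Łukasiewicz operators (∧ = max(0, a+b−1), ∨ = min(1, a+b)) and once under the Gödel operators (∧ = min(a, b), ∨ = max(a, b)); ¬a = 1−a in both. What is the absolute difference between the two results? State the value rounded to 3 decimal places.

Under Łukasiewicz:
  ~A1 = 1 − 0.55 = 0.45
  A4 & ~A1 = max(0, a+b−1) on (0.49, 0.45) = 0.00
  ~A3 = 1 − 0.90 = 0.10
  (A4 & ~A1) & ~A3 = max(0, a+b−1) on (0.00, 0.10) = 0.00
  → value = 0.0000
Under Gödel:
  ~A1 = 1 − 0.55 = 0.45
  A4 & ~A1 = min(a, b) on (0.49, 0.45) = 0.45
  ~A3 = 1 − 0.90 = 0.10
  (A4 & ~A1) & ~A3 = min(a, b) on (0.45, 0.10) = 0.10
  → value = 0.1000
|0.0000 − 0.1000| = 0.100

0.100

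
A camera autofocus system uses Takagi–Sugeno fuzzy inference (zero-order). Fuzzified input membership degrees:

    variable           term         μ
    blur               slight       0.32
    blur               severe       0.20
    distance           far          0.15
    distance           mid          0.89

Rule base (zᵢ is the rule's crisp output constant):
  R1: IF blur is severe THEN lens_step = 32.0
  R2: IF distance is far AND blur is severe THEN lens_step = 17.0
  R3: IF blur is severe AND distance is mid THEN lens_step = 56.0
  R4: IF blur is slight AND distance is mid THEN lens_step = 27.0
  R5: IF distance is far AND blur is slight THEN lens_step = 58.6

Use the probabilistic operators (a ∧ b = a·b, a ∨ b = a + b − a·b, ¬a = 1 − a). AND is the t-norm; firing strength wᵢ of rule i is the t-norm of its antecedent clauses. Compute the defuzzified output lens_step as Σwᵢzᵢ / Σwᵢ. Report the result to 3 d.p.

36.961

R1 (z=32.0): severe=0.20 → w = 0.2000
R2 (z=17.0): far=0.15, severe=0.20; AND[a·b] → w = 0.0300
R3 (z=56.0): severe=0.20, mid=0.89; AND[a·b] → w = 0.1780
R4 (z=27.0): slight=0.32, mid=0.89; AND[a·b] → w = 0.2848
R5 (z=58.6): far=0.15, slight=0.32; AND[a·b] → w = 0.0480
Weighted average = (0.2000·32.0 + 0.0300·17.0 + 0.1780·56.0 + 0.2848·27.0 + 0.0480·58.6) / (0.2000 + 0.0300 + 0.1780 + 0.2848 + 0.0480)
  = 27.3804 / 0.7408 = 36.961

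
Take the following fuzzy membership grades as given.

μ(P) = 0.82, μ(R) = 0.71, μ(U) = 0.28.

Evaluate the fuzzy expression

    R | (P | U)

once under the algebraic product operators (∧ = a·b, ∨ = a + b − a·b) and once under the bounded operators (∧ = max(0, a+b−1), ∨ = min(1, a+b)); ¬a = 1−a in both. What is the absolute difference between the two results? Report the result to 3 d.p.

0.038

Under algebraic product:
  P | U = a + b − a·b on (0.8200, 0.2800) = 0.8704
  R | (P | U) = a + b − a·b on (0.7100, 0.8704) = 0.9624
  → value = 0.9624
Under bounded:
  P | U = min(1, a+b) on (0.82, 0.28) = 1.00
  R | (P | U) = min(1, a+b) on (0.71, 1.00) = 1.00
  → value = 1.0000
|0.9624 − 1.0000| = 0.038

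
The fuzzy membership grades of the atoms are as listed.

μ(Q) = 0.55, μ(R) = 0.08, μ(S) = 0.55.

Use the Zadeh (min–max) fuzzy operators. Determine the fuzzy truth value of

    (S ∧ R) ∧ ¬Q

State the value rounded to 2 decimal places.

S ∧ R = min(a, b) on (0.55, 0.08) = 0.08
¬Q = 1 − 0.55 = 0.45
(S ∧ R) ∧ ¬Q = min(a, b) on (0.08, 0.45) = 0.08

0.08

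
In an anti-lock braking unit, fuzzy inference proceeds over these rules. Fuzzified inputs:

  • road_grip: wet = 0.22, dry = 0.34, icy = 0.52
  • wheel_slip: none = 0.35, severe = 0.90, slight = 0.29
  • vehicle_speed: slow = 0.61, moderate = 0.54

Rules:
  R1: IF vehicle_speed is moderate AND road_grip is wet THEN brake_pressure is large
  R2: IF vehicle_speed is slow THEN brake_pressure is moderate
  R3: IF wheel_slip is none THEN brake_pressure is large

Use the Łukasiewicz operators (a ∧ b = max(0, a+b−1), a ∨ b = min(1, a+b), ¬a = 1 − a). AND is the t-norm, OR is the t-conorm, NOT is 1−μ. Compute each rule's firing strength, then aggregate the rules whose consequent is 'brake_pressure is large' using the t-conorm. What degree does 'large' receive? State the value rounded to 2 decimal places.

R1: moderate=0.54, wet=0.22; AND[max(0, a+b−1)] → w = 0.00
R2: slow=0.61 → w = 0.61
R3: none=0.35 → w = 0.35
Rules with consequent 'large': {R1, R3} → strengths 0.00, 0.35
Aggregate via t-conorm [min(1, a+b)]: 0.35

0.35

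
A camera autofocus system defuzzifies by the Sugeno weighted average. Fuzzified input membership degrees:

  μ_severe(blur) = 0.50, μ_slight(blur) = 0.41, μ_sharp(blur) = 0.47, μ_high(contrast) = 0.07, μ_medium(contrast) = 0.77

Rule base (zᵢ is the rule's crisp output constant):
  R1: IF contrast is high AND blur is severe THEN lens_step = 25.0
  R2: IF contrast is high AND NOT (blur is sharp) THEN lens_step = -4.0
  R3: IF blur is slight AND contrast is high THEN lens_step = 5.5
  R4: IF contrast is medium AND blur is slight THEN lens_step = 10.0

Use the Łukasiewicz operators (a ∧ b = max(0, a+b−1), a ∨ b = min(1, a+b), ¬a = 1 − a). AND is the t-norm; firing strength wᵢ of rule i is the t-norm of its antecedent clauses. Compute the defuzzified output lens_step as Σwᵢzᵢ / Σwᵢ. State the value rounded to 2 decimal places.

10.00

R1 (z=25.0): high=0.07, severe=0.50; AND[max(0, a+b−1)] → w = 0.00
R2 (z=-4.0): high=0.07, ¬sharp=1−0.47=0.53; AND[max(0, a+b−1)] → w = 0.00
R3 (z=5.5): slight=0.41, high=0.07; AND[max(0, a+b−1)] → w = 0.00
R4 (z=10.0): medium=0.77, slight=0.41; AND[max(0, a+b−1)] → w = 0.18
Weighted average = (0.00·25.0 + 0.00·-4.0 + 0.00·5.5 + 0.18·10.0) / (0.00 + 0.00 + 0.00 + 0.18)
  = 1.8000 / 0.1800 = 10.00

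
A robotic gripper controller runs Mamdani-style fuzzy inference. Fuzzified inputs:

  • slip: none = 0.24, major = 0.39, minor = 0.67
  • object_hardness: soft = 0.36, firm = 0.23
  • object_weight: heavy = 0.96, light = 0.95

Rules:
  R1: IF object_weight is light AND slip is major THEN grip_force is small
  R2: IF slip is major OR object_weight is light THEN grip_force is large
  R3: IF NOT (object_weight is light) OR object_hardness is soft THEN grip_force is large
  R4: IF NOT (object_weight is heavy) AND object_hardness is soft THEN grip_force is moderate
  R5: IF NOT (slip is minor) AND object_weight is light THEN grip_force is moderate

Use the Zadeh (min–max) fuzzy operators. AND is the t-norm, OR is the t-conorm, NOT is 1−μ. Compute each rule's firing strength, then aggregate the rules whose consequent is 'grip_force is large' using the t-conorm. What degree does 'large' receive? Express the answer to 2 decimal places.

R1: light=0.95, major=0.39; AND[min(a, b)] → w = 0.39
R2: major=0.39, light=0.95; OR[max(a, b)] → w = 0.95
R3: ¬light=1−0.95=0.05, soft=0.36; OR[max(a, b)] → w = 0.36
R4: ¬heavy=1−0.96=0.04, soft=0.36; AND[min(a, b)] → w = 0.04
R5: ¬minor=1−0.67=0.33, light=0.95; AND[min(a, b)] → w = 0.33
Rules with consequent 'large': {R2, R3} → strengths 0.95, 0.36
Aggregate via t-conorm [max(a, b)]: 0.95

0.95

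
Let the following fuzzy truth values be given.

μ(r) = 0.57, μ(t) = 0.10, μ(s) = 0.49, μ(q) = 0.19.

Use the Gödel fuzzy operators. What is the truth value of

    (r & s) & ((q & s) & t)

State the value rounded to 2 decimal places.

0.10

r & s = min(a, b) on (0.57, 0.49) = 0.49
q & s = min(a, b) on (0.19, 0.49) = 0.19
(q & s) & t = min(a, b) on (0.19, 0.10) = 0.10
(r & s) & ((q & s) & t) = min(a, b) on (0.49, 0.10) = 0.10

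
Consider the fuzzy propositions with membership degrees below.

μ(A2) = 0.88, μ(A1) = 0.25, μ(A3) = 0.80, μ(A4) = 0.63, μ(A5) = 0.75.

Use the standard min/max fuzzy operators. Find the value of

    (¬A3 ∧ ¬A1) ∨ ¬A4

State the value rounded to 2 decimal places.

0.37

¬A3 = 1 − 0.80 = 0.20
¬A1 = 1 − 0.25 = 0.75
¬A3 ∧ ¬A1 = min(a, b) on (0.20, 0.75) = 0.20
¬A4 = 1 − 0.63 = 0.37
(¬A3 ∧ ¬A1) ∨ ¬A4 = max(a, b) on (0.20, 0.37) = 0.37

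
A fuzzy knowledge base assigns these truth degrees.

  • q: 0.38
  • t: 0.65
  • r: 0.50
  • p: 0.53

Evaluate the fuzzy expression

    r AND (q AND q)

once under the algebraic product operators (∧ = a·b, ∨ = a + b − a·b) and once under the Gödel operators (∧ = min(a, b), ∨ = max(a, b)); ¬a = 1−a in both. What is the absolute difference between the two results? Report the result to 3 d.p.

0.308

Under algebraic product:
  q AND q = a·b on (0.3800, 0.3800) = 0.1444
  r AND (q AND q) = a·b on (0.5000, 0.1444) = 0.0722
  → value = 0.0722
Under Gödel:
  q AND q = min(a, b) on (0.38, 0.38) = 0.38
  r AND (q AND q) = min(a, b) on (0.50, 0.38) = 0.38
  → value = 0.3800
|0.0722 − 0.3800| = 0.308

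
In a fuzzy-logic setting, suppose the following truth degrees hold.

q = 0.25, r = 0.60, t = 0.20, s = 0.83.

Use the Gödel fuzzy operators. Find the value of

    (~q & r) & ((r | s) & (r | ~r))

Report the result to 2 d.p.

0.60

~q = 1 − 0.25 = 0.75
~q & r = min(a, b) on (0.75, 0.60) = 0.60
r | s = max(a, b) on (0.60, 0.83) = 0.83
~r = 1 − 0.60 = 0.40
r | ~r = max(a, b) on (0.60, 0.40) = 0.60
(r | s) & (r | ~r) = min(a, b) on (0.83, 0.60) = 0.60
(~q & r) & ((r | s) & (r | ~r)) = min(a, b) on (0.60, 0.60) = 0.60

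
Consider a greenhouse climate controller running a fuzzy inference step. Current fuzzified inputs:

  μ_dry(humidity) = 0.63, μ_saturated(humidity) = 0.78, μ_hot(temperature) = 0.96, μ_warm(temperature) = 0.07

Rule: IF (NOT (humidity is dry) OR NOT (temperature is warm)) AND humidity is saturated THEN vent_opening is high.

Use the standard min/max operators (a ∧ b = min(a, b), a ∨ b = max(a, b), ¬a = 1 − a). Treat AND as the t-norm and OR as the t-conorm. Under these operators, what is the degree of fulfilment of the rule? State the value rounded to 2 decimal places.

0.78

firing strength: (¬dry=1−0.63=0.37 OR ¬warm=1−0.07=0.93) = 0.93; AND[min(a, b)] with saturated=0.78 → w = 0.78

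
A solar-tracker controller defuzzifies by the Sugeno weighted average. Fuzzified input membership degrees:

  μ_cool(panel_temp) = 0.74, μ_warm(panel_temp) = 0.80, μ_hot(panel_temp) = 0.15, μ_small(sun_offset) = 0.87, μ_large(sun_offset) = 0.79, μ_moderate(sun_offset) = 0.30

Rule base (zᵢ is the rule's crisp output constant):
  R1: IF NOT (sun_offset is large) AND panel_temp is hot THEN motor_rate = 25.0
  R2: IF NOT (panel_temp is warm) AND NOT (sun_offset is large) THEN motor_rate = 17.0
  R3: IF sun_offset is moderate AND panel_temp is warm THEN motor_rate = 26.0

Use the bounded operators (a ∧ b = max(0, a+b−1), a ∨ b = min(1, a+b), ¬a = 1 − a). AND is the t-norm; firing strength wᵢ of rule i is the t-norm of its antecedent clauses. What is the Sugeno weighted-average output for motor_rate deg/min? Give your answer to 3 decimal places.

26.000

R1 (z=25.0): ¬large=1−0.79=0.21, hot=0.15; AND[max(0, a+b−1)] → w = 0.00
R2 (z=17.0): ¬warm=1−0.80=0.20, ¬large=1−0.79=0.21; AND[max(0, a+b−1)] → w = 0.00
R3 (z=26.0): moderate=0.30, warm=0.80; AND[max(0, a+b−1)] → w = 0.10
Weighted average = (0.00·25.0 + 0.00·17.0 + 0.10·26.0) / (0.00 + 0.00 + 0.10)
  = 2.6000 / 0.1000 = 26.000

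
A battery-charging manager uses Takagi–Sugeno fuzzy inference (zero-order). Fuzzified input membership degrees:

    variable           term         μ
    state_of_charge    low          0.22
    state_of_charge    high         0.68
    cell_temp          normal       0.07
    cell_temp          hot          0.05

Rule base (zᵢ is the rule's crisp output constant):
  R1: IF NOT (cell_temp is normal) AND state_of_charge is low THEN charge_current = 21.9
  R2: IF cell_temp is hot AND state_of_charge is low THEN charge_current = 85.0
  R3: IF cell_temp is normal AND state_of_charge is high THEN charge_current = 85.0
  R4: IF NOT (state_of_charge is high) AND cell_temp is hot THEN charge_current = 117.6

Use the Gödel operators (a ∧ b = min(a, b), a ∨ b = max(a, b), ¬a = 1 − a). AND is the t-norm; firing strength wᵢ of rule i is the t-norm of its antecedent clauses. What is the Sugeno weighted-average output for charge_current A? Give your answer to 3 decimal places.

R1 (z=21.9): ¬normal=1−0.07=0.93, low=0.22; AND[min(a, b)] → w = 0.22
R2 (z=85.0): hot=0.05, low=0.22; AND[min(a, b)] → w = 0.05
R3 (z=85.0): normal=0.07, high=0.68; AND[min(a, b)] → w = 0.07
R4 (z=117.6): ¬high=1−0.68=0.32, hot=0.05; AND[min(a, b)] → w = 0.05
Weighted average = (0.22·21.9 + 0.05·85.0 + 0.07·85.0 + 0.05·117.6) / (0.22 + 0.05 + 0.07 + 0.05)
  = 20.8980 / 0.3900 = 53.585

53.585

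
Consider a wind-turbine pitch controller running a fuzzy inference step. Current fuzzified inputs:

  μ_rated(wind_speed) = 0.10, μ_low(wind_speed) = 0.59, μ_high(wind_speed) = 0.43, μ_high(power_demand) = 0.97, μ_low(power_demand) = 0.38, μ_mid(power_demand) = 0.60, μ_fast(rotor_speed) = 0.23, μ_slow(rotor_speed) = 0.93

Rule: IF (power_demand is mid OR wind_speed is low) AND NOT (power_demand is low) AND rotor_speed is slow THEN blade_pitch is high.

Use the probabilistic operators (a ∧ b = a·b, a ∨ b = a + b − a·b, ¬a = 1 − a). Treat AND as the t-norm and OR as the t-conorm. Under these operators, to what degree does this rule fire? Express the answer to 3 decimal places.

firing strength: (mid=0.60 OR low=0.59) = 0.8360; AND[a·b] with ¬low=1−0.38=0.62, slow=0.93 → w = 0.4820

0.482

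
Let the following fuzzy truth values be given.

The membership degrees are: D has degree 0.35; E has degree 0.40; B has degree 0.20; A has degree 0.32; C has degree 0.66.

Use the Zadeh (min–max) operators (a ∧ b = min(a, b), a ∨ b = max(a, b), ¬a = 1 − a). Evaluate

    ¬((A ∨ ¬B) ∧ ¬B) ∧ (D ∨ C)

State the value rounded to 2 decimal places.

0.20

¬B = 1 − 0.20 = 0.80
A ∨ ¬B = max(a, b) on (0.32, 0.80) = 0.80
¬B = 1 − 0.20 = 0.80
(A ∨ ¬B) ∧ ¬B = min(a, b) on (0.80, 0.80) = 0.80
¬((A ∨ ¬B) ∧ ¬B) = 1 − 0.80 = 0.20
D ∨ C = max(a, b) on (0.35, 0.66) = 0.66
¬((A ∨ ¬B) ∧ ¬B) ∧ (D ∨ C) = min(a, b) on (0.20, 0.66) = 0.20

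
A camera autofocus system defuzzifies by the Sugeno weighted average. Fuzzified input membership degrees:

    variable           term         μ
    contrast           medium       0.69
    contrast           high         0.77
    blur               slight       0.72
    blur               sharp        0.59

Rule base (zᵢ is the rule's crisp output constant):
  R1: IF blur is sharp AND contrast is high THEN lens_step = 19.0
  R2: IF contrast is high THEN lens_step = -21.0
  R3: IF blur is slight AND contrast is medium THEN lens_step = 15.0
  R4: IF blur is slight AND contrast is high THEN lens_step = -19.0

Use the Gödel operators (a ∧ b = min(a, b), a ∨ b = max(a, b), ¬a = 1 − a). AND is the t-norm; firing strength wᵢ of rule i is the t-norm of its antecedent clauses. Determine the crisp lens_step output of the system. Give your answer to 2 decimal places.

-2.99

R1 (z=19.0): sharp=0.59, high=0.77; AND[min(a, b)] → w = 0.59
R2 (z=-21.0): high=0.77 → w = 0.77
R3 (z=15.0): slight=0.72, medium=0.69; AND[min(a, b)] → w = 0.69
R4 (z=-19.0): slight=0.72, high=0.77; AND[min(a, b)] → w = 0.72
Weighted average = (0.59·19.0 + 0.77·-21.0 + 0.69·15.0 + 0.72·-19.0) / (0.59 + 0.77 + 0.69 + 0.72)
  = -8.2900 / 2.7700 = -2.99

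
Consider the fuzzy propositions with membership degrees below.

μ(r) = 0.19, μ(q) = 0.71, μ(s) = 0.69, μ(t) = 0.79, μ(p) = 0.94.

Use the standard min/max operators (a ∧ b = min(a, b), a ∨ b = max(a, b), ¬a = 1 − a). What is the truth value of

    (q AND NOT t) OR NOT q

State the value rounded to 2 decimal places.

0.29

NOT t = 1 − 0.79 = 0.21
q AND NOT t = min(a, b) on (0.71, 0.21) = 0.21
NOT q = 1 − 0.71 = 0.29
(q AND NOT t) OR NOT q = max(a, b) on (0.21, 0.29) = 0.29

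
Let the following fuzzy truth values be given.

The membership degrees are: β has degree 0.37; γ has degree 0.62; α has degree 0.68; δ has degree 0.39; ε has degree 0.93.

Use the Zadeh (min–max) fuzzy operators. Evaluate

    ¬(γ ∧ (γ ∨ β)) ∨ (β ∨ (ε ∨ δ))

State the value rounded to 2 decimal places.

0.93

γ ∨ β = max(a, b) on (0.62, 0.37) = 0.62
γ ∧ (γ ∨ β) = min(a, b) on (0.62, 0.62) = 0.62
¬(γ ∧ (γ ∨ β)) = 1 − 0.62 = 0.38
ε ∨ δ = max(a, b) on (0.93, 0.39) = 0.93
β ∨ (ε ∨ δ) = max(a, b) on (0.37, 0.93) = 0.93
¬(γ ∧ (γ ∨ β)) ∨ (β ∨ (ε ∨ δ)) = max(a, b) on (0.38, 0.93) = 0.93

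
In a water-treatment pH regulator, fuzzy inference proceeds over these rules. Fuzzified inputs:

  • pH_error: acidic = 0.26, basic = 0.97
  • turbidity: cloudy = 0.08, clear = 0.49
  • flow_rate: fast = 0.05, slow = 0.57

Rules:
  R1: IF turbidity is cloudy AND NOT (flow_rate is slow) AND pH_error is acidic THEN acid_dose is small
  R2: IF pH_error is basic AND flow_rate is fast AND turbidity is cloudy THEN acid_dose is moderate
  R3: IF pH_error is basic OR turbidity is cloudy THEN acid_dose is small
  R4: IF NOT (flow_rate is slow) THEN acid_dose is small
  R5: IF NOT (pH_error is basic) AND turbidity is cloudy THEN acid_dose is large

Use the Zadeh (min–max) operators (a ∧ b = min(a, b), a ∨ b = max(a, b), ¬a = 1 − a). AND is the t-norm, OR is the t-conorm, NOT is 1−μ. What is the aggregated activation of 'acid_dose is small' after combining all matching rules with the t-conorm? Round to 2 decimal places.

0.97

R1: cloudy=0.08, ¬slow=1−0.57=0.43, acidic=0.26; AND[min(a, b)] → w = 0.08
R2: basic=0.97, fast=0.05, cloudy=0.08; AND[min(a, b)] → w = 0.05
R3: basic=0.97, cloudy=0.08; OR[max(a, b)] → w = 0.97
R4: ¬slow=1−0.57=0.43 → w = 0.43
R5: ¬basic=1−0.97=0.03, cloudy=0.08; AND[min(a, b)] → w = 0.03
Rules with consequent 'small': {R1, R3, R4} → strengths 0.08, 0.97, 0.43
Aggregate via t-conorm [max(a, b)]: 0.97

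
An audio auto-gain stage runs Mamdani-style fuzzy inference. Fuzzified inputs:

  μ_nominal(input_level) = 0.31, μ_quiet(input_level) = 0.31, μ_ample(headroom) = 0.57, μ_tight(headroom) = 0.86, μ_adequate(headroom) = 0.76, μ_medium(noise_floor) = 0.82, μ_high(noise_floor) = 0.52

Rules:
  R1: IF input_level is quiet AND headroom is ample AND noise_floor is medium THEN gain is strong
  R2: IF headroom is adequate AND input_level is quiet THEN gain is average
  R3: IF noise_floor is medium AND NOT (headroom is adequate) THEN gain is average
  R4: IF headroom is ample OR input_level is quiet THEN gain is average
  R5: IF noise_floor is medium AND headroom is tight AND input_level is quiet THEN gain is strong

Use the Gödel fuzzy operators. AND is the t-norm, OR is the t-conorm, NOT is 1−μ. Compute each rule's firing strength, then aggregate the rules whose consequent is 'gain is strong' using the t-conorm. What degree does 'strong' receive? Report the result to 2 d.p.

0.31

R1: quiet=0.31, ample=0.57, medium=0.82; AND[min(a, b)] → w = 0.31
R2: adequate=0.76, quiet=0.31; AND[min(a, b)] → w = 0.31
R3: medium=0.82, ¬adequate=1−0.76=0.24; AND[min(a, b)] → w = 0.24
R4: ample=0.57, quiet=0.31; OR[max(a, b)] → w = 0.57
R5: medium=0.82, tight=0.86, quiet=0.31; AND[min(a, b)] → w = 0.31
Rules with consequent 'strong': {R1, R5} → strengths 0.31, 0.31
Aggregate via t-conorm [max(a, b)]: 0.31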